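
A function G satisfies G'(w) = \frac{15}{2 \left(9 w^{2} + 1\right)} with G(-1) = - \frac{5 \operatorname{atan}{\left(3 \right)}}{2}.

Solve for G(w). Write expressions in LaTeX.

Recover the given G'(w) by differentiating a candidate G(w); any mismatch rules it out.
A general antiderivative is \frac{5 \operatorname{atan}{\left(3 w \right)}}{2} + C.
The condition gives C = - \frac{5 \operatorname{atan}{\left(3 \right)}}{2} - (- \frac{5 \operatorname{atan}{\left(3 \right)}}{2}) = 0.
So G(w) = \frac{5 \operatorname{atan}{\left(3 w \right)}}{2}.
Check: d/dw[\frac{5 \operatorname{atan}{\left(3 w \right)}}{2}] = \frac{15}{18 w^{2} + 2}, which equals G'(w).

G(w) = \frac{5 \operatorname{atan}{\left(3 w \right)}}{2}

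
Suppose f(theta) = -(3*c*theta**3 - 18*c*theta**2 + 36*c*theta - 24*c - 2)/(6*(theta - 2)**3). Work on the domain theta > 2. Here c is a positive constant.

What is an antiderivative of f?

An antiderivative is F(theta) = (-3*c*theta**3 + 12*c*theta**2 - 12*c*theta - 1)/(6*theta**2 - 24*theta + 24).

Recover f(theta) by differentiating a candidate F(theta); any mismatch rules it out.
Check: d/dtheta[(-3*c*theta**3 + 12*c*theta**2 - 12*c*theta - 1)/(6*theta**2 - 24*theta + 24)] = (-3*c*theta**3 + 18*c*theta**2 - 36*c*theta + 24*c + 2)/(6*theta**3 - 36*theta**2 + 72*theta - 48), which equals f(theta).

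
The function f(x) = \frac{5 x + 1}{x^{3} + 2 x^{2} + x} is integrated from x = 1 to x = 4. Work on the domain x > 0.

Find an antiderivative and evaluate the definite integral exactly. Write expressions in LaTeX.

The denominator factors as x \left(x + 1\right)^{2}; partial fractions split f into directly integrable pieces: - \frac{1}{x + 1} + \frac{4}{\left(x + 1\right)^{2}} + \frac{1}{x}.
F(x) = \frac{x \log{\left(x \right)} - x \log{\left(x + 1 \right)} + \log{\left(x \right)} - \log{\left(x + 1 \right)} - 4}{x + 1} is an antiderivative of f.
Check: d/dx[\frac{x \log{\left(x \right)} - x \log{\left(x + 1 \right)} + \log{\left(x \right)} - \log{\left(x + 1 \right)} - 4}{x + 1}] = \frac{5 x + 1}{x^{3} + 2 x^{2} + x} = f(x).
F(4) = - \log{\left(5 \right)} - \frac{4}{5} + \log{\left(4 \right)}; F(1) = -2 - \log{\left(2 \right)}.
Integral = F(4) - F(1) = - \log{\left(5 \right)} + \log{\left(2 \right)} + \frac{6}{5} + \log{\left(4 \right)}.

Antiderivative: F(x) = \frac{x \log{\left(x \right)} - x \log{\left(x + 1 \right)} + \log{\left(x \right)} - \log{\left(x + 1 \right)} - 4}{x + 1}; value = - \log{\left(5 \right)} + \log{\left(2 \right)} + \frac{6}{5} + \log{\left(4 \right)}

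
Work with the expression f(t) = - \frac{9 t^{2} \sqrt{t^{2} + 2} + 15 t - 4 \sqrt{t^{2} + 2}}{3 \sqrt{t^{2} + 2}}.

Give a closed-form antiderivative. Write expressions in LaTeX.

An antiderivative is F(t) = \frac{- 3 t^{3} + 4 t - 15 \sqrt{t^{2} + 2}}{3}.

Whatever form F(t) takes, F'(t) = f(t) is non-negotiable.
Check: d/dt[\frac{- 3 t^{3} + 4 t - 15 \sqrt{t^{2} + 2}}{3}] = \frac{- 9 t^{2} \sqrt{t^{2} + 2} - 15 t + 4 \sqrt{t^{2} + 2}}{3 \sqrt{t^{2} + 2}}, which equals f(t).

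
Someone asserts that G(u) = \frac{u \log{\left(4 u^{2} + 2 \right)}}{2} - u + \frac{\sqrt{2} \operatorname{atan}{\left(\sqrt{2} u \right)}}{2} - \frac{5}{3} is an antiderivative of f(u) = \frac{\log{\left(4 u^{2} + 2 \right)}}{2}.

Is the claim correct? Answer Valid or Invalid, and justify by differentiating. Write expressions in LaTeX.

Valid: G'(u) = f(u).

d/du[G] = \frac{\log{\left(2 u^{2} + 1 \right)}}{2} + \frac{\log{\left(2 \right)}}{2}
This equals f(u) exactly, so the claim holds.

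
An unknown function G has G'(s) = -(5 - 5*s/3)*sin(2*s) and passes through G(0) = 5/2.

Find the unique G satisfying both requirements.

G(s) = -5*(2*s*cos(2*s) - sin(2*s) - 6*cos(2*s))/12

Recover the given G'(s) by differentiating a candidate G(s); any mismatch rules it out.
A general antiderivative is -5*s*cos(2*s)/6 + 5*sin(2*s)/12 + 5*cos(2*s)/2 + C.
The condition gives C = 5/2 - (5/2) = 0.
So G(s) = -5*(2*s*cos(2*s) - sin(2*s) - 6*cos(2*s))/12.
Check: d/ds[-5*(2*s*cos(2*s) - sin(2*s) - 6*cos(2*s))/12] = 5*s*sin(2*s)/3 - 5*sin(2*s), which equals G'(s).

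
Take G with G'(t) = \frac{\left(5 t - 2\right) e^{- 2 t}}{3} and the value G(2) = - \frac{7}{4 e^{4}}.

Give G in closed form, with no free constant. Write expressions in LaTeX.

G(t) = - \frac{\left(10 t + 1\right) e^{- 2 t}}{12}

Recognize the product-rule pattern: G'(t) = u'v + uv' with u = - \frac{5 t}{6} - \frac{1}{12}, v = e^{- 2 t}, so integration by parts undoes it.
A general antiderivative is \frac{\left(- 10 t - 1\right) e^{- 2 t}}{12} + C.
The condition gives C = - \frac{7}{4 e^{4}} - (- \frac{7}{4 e^{4}}) = 0.
So G(t) = - \frac{\left(10 t + 1\right) e^{- 2 t}}{12}.
Check: d/dt[- \frac{\left(10 t + 1\right) e^{- 2 t}}{12}] = \frac{\left(5 t - 2\right) e^{- 2 t}}{3} = G'(t).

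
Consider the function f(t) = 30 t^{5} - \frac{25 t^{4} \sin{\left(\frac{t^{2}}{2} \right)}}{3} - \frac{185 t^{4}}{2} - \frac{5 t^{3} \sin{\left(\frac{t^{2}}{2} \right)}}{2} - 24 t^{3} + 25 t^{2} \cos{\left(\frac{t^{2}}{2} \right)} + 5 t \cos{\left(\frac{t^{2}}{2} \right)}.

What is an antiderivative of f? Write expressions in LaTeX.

Recognize the product-rule pattern: f = u'v + uv' with u = 5 t^{3} + \frac{3 t^{2}}{2}, v = t^{3} - 4 t^{2} + \frac{5 \cos{\left(\frac{t^{2}}{2} \right)}}{3}, so integration by parts undoes it.
Check: d/dt[\frac{t^{2} \left(10 t + 3\right) \left(3 t^{3} - 12 t^{2} + 5 \cos{\left(\frac{t^{2}}{2} \right)}\right)}{6}] = 30 t^{5} - \frac{25 t^{4} \sin{\left(\frac{t^{2}}{2} \right)}}{3} - \frac{185 t^{4}}{2} - \frac{5 t^{3} \sin{\left(\frac{t^{2}}{2} \right)}}{2} - 24 t^{3} + 25 t^{2} \cos{\left(\frac{t^{2}}{2} \right)} + 5 t \cos{\left(\frac{t^{2}}{2} \right)} = f(t).

An antiderivative is F(t) = \frac{t^{2} \left(10 t + 3\right) \left(3 t^{3} - 12 t^{2} + 5 \cos{\left(\frac{t^{2}}{2} \right)}\right)}{6}.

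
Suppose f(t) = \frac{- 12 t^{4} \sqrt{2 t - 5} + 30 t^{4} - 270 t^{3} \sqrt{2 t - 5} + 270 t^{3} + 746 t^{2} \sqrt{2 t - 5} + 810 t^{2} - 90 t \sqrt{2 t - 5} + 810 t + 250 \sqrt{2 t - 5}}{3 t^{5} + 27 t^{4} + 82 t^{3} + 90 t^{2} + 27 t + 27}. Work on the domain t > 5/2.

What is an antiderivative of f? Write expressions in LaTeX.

An antiderivative is F(t) = \frac{- 8 t^{2} \sqrt{2 t - 5} + 5 t^{2} \log{\left(3 t^{2} + 1 \right)} + 40 t \sqrt{2 t - 5} + 30 t \log{\left(3 t^{2} + 1 \right)} - 50 \sqrt{2 t - 5} + 45 \log{\left(3 t^{2} + 1 \right)}}{t^{2} + 6 t + 9}.

For F(t) to be correct the identity F'(t) - f(t) = 0 must hold.
Check: d/dt[\frac{- 8 t^{2} \sqrt{2 t - 5} + 5 t^{2} \log{\left(3 t^{2} + 1 \right)} + 40 t \sqrt{2 t - 5} + 30 t \log{\left(3 t^{2} + 1 \right)} - 50 \sqrt{2 t - 5} + 45 \log{\left(3 t^{2} + 1 \right)}}{t^{2} + 6 t + 9}] = \frac{- 24 t^{5} + 30 t^{4} \sqrt{2 t - 5} - 480 t^{4} + 270 t^{3} \sqrt{2 t - 5} + 2842 t^{3} + 810 t^{2} \sqrt{2 t - 5} - 3910 t^{2} + 810 t \sqrt{2 t - 5} + 950 t - 1250}{3 t^{5} \sqrt{2 t - 5} + 27 t^{4} \sqrt{2 t - 5} + 82 t^{3} \sqrt{2 t - 5} + 90 t^{2} \sqrt{2 t - 5} + 27 t \sqrt{2 t - 5} + 27 \sqrt{2 t - 5}}, which equals f(t).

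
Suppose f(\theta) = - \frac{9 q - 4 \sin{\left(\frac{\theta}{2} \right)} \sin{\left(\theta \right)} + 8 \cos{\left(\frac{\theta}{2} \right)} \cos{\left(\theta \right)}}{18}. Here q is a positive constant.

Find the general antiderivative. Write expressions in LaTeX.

F(\theta) = - \frac{9 q \theta + 8 \sin{\left(\theta \right)} \cos{\left(\frac{\theta}{2} \right)}}{18} + C

A first test for any F(\theta): its \theta-derivative must equal f(\theta) identically.
Check: d/d\theta[- \frac{9 q \theta + 8 \sin{\left(\theta \right)} \cos{\left(\frac{\theta}{2} \right)}}{18}] = - \frac{q}{2} + \frac{2 \sin{\left(\frac{\theta}{2} \right)} \sin{\left(\theta \right)}}{9} - \frac{4 \cos{\left(\frac{\theta}{2} \right)} \cos{\left(\theta \right)}}{9}, which equals f(\theta).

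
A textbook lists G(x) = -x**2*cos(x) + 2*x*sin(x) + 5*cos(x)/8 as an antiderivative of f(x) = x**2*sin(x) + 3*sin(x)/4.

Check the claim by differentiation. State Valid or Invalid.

Invalid: d/dx[G] - f = 5*sin(x)/8, which is not 0.

d/dx[G] = x**2*sin(x) + 11*sin(x)/8
d/dx[G] - f(x) = 5*sin(x)/8 != 0.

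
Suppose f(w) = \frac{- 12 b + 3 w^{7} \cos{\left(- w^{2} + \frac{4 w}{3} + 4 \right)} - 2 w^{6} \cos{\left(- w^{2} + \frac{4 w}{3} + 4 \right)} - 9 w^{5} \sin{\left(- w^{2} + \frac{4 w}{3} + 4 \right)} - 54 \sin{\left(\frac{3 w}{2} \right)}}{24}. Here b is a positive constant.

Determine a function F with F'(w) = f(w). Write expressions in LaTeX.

Any candidate F(w) must reproduce f(w) exactly when differentiated.
Check: d/dw[- \frac{8 b w + w^{6} \sin{\left(- w^{2} + \frac{4 w}{3} + 4 \right)} - 24 \cos{\left(\frac{3 w}{2} \right)}}{16}] = - \frac{b}{2} + \frac{w^{7} \cos{\left(- w^{2} + \frac{4 w}{3} + 4 \right)}}{8} - \frac{w^{6} \cos{\left(- w^{2} + \frac{4 w}{3} + 4 \right)}}{12} - \frac{3 w^{5} \sin{\left(- w^{2} + \frac{4 w}{3} + 4 \right)}}{8} - \frac{9 \sin{\left(\frac{3 w}{2} \right)}}{4}, which equals f(w).

An antiderivative is F(w) = - \frac{8 b w + w^{6} \sin{\left(- w^{2} + \frac{4 w}{3} + 4 \right)} - 24 \cos{\left(\frac{3 w}{2} \right)}}{16}.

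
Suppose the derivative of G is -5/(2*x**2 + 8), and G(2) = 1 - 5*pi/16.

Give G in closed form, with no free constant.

Check a candidate G(x) by differentiating: d/dx[G] must match the given G'(x).
A general antiderivative is -5*atan(x/2)/4 + C.
The condition gives C = 1 - 5*pi/16 - (-5*pi/16) = 1.
So G(x) = (4 - 5*atan(x/2))/4.
Check: d/dx[(4 - 5*atan(x/2))/4] = -5/(2*x**2 + 8) = G'(x).

G(x) = (4 - 5*atan(x/2))/4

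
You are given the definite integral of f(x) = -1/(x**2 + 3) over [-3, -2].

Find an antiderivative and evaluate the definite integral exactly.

A first test for any F(x): its x-derivative must equal f(x) identically.
F(x) = -sqrt(3)*atan(sqrt(3)*x/3)/3 is an antiderivative of f.
Check: d/dx[-sqrt(3)*atan(sqrt(3)*x/3)/3] = -1/(x**2 + 3) = f(x).
F(-2) = sqrt(3)*atan(2*sqrt(3)/3)/3; F(-3) = sqrt(3)*pi/9.
Integral = F(-2) - F(-3) = -sqrt(3)*pi/9 + sqrt(3)*atan(2*sqrt(3)/3)/3.

Antiderivative: F(x) = -sqrt(3)*atan(sqrt(3)*x/3)/3; value = -sqrt(3)*pi/9 + sqrt(3)*atan(2*sqrt(3)/3)/3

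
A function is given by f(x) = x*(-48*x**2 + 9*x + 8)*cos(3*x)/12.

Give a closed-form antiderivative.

Recover f(x) by differentiating a candidate F(x); any mismatch rules it out.
Check: d/dx[-4*x**3*sin(3*x)/3 + x**2*sin(3*x)/4 - 4*x**2*cos(3*x)/3 + 10*x*sin(3*x)/9 + x*cos(3*x)/6 - sin(3*x)/18 + 10*cos(3*x)/27] = -4*x**3*cos(3*x) + 3*x**2*cos(3*x)/4 + 2*x*cos(3*x)/3, which equals f(x).

An antiderivative is F(x) = -4*x**3*sin(3*x)/3 + x**2*sin(3*x)/4 - 4*x**2*cos(3*x)/3 + 10*x*sin(3*x)/9 + x*cos(3*x)/6 - sin(3*x)/18 + 10*cos(3*x)/27.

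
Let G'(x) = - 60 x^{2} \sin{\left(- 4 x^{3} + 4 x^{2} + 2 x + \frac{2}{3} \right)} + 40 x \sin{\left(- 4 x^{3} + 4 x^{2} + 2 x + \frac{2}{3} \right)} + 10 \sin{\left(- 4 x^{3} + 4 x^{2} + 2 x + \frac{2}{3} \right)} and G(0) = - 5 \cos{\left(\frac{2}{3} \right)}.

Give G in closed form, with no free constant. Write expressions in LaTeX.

The substitution u = - 4 x^{3} + 4 x^{2} + 2 x + \frac{2}{3} works: G'(x) is exactly (dG/du)*(du/dx) for that inner function.
A general antiderivative is - 5 \cos{\left(- 4 x^{3} + 4 x^{2} + 2 x + \frac{2}{3} \right)} + C.
The condition gives C = - 5 \cos{\left(\frac{2}{3} \right)} - (- 5 \cos{\left(\frac{2}{3} \right)}) = 0.
So G(x) = - 5 \cos{\left(- 4 x^{3} + 4 x^{2} + 2 x + \frac{2}{3} \right)}.
Check: d/dx[- 5 \cos{\left(- 4 x^{3} + 4 x^{2} + 2 x + \frac{2}{3} \right)}] = - 60 x^{2} \sin{\left(- 4 x^{3} + 4 x^{2} + 2 x + \frac{2}{3} \right)} + 40 x \sin{\left(- 4 x^{3} + 4 x^{2} + 2 x + \frac{2}{3} \right)} + 10 \sin{\left(- 4 x^{3} + 4 x^{2} + 2 x + \frac{2}{3} \right)} = G'(x).

G(x) = - 5 \cos{\left(- 4 x^{3} + 4 x^{2} + 2 x + \frac{2}{3} \right)}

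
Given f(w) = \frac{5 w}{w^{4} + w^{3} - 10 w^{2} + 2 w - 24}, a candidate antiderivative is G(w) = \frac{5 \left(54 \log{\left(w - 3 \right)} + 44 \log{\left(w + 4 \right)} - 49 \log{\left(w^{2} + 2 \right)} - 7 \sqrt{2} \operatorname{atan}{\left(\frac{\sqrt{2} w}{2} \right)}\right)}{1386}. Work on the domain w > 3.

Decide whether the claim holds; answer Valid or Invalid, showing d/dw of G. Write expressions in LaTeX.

Invalid: d/dw[G] - f = - \frac{10}{99 w^{2} + 198}, which is not 0.

d/dw[G] = \frac{- 10 w^{2} + 485 w + 120}{99 w^{4} + 99 w^{3} - 990 w^{2} + 198 w - 2376}
d/dw[G] - f(w) = - \frac{10}{99 w^{2} + 198} != 0.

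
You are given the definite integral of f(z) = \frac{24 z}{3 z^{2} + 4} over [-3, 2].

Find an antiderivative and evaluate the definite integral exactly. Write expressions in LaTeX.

Antiderivative: F(z) = 4 \log{\left(z^{2} + \frac{4}{3} \right)}; value = - 4 \log{\left(\frac{31}{3} \right)} + 4 \log{\left(\frac{16}{3} \right)}

f matches the chain-rule pattern g'(h)*h' with inner function h(z) = z^{2} + \frac{4}{3}; substituting u = h(z) collapses the integral.
F(z) = 4 \log{\left(z^{2} + \frac{4}{3} \right)} is an antiderivative of f.
Check: d/dz[4 \log{\left(z^{2} + \frac{4}{3} \right)}] = \frac{24 z}{3 z^{2} + 4} = f(z).
F(2) = 4 \log{\left(\frac{16}{3} \right)}; F(-3) = 4 \log{\left(\frac{31}{3} \right)}.
Integral = F(2) - F(-3) = - 4 \log{\left(\frac{31}{3} \right)} + 4 \log{\left(\frac{16}{3} \right)}.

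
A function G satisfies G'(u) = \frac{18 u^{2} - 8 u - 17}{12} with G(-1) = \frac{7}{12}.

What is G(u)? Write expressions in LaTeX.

Since d/du undoes antidifferentiation here, G(u) must give back the stated G'(u).
A general antiderivative is \frac{u^{3}}{2} - \frac{u^{2}}{3} - \frac{17 u}{12} - 1 + C.
The condition gives C = \frac{7}{12} - (- \frac{5}{12}) = 1.
So G(u) = \frac{u^{3}}{2} - \frac{u^{2}}{3} - \frac{17 u}{12}.
Check: d/du[\frac{u^{3}}{2} - \frac{u^{2}}{3} - \frac{17 u}{12}] = \frac{3 u^{2}}{2} - \frac{2 u}{3} - \frac{17}{12}, which equals G'(u).

G(u) = \frac{u^{3}}{2} - \frac{u^{2}}{3} - \frac{17 u}{12}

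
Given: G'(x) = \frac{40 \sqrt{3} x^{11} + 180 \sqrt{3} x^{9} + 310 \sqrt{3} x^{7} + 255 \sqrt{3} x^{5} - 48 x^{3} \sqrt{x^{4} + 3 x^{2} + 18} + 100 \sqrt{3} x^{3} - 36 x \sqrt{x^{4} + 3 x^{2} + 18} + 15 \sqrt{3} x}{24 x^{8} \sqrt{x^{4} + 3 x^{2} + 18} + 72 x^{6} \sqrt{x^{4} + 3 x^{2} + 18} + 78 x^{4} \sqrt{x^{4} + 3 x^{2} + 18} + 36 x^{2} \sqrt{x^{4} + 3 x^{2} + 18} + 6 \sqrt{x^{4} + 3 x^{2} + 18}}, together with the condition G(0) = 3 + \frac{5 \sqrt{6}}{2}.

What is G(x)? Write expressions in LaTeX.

Any candidate G(x) must reproduce the stated G'(x) exactly.
A general antiderivative is \frac{5 \sqrt{\frac{x^{4}}{3} + x^{2} + 6}}{2} + \frac{1}{2 \left(x^{4} + \frac{3 x^{2}}{2} + \frac{1}{2}\right)} + C.
The condition gives C = 3 + \frac{5 \sqrt{6}}{2} - (1 + \frac{5 \sqrt{6}}{2}) = 2.
So G(x) = \frac{5 \sqrt{\frac{x^{4}}{3} + x^{2} + 6}}{2} + 2 + \frac{1}{2 \left(x^{4} + \frac{3 x^{2}}{2} + \frac{1}{2}\right)}.
Check: d/dx[\frac{5 \sqrt{\frac{x^{4}}{3} + x^{2} + 6}}{2} + 2 + \frac{1}{2 \left(x^{4} + \frac{3 x^{2}}{2} + \frac{1}{2}\right)}] = \frac{40 \sqrt{3} x^{11} + 180 \sqrt{3} x^{9} + 310 \sqrt{3} x^{7} + 255 \sqrt{3} x^{5} - 48 x^{3} \sqrt{x^{4} + 3 x^{2} + 18} + 100 \sqrt{3} x^{3} - 36 x \sqrt{x^{4} + 3 x^{2} + 18} + 15 \sqrt{3} x}{24 x^{8} \sqrt{x^{4} + 3 x^{2} + 18} + 72 x^{6} \sqrt{x^{4} + 3 x^{2} + 18} + 78 x^{4} \sqrt{x^{4} + 3 x^{2} + 18} + 36 x^{2} \sqrt{x^{4} + 3 x^{2} + 18} + 6 \sqrt{x^{4} + 3 x^{2} + 18}} = G'(x).

G(x) = \frac{5 \sqrt{\frac{x^{4}}{3} + x^{2} + 6}}{2} + 2 + \frac{1}{2 \left(x^{4} + \frac{3 x^{2}}{2} + \frac{1}{2}\right)}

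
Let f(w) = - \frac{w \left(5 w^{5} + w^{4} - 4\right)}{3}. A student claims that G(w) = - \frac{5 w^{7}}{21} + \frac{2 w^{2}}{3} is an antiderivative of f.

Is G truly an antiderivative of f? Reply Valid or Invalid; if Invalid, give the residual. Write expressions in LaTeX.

d/dw[G] = - \frac{5 w^{6}}{3} + \frac{4 w}{3}
d/dw[G] - f(w) = \frac{w^{5}}{3} != 0.

Invalid: d/dw[G] - f = \frac{w^{5}}{3}, which is not 0.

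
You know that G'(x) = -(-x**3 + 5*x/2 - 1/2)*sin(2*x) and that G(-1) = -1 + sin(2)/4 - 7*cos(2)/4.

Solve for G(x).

G(x) = -(2*x**3*cos(2*x) - 3*x**2*sin(2*x) - 8*x*cos(2*x) + 4*sin(2*x) + cos(2*x) + 4)/4

A candidate passes only if d/dx[G] lands on the given G'(x) exactly.
A general antiderivative is -x**3*cos(2*x)/2 + 3*x**2*sin(2*x)/4 + 2*x*cos(2*x) - sin(2*x) - cos(2*x)/4 + C.
The condition gives C = -1 + sin(2)/4 - 7*cos(2)/4 - (sin(2)/4 - 7*cos(2)/4) = -1.
So G(x) = -(2*x**3*cos(2*x) - 3*x**2*sin(2*x) - 8*x*cos(2*x) + 4*sin(2*x) + cos(2*x) + 4)/4.
Check: d/dx[-(2*x**3*cos(2*x) - 3*x**2*sin(2*x) - 8*x*cos(2*x) + 4*sin(2*x) + cos(2*x) + 4)/4] = x**3*sin(2*x) - 5*x*sin(2*x)/2 + sin(2*x)/2, which equals G'(x).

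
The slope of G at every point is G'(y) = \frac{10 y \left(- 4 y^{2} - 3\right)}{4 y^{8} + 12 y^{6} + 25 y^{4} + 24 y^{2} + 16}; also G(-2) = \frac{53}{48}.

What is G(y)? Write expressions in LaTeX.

G'(y) matches the chain-rule pattern g'(h)*h' with inner function h(y) = y^{4} + \frac{3 y^{2}}{2} + 2; substituting u = h(y) collapses the integral.
A general antiderivative is \frac{5}{2 \left(y^{4} + \frac{3 y^{2}}{2} + 2\right)} + C.
The condition gives C = \frac{53}{48} - (\frac{5}{48}) = 1.
So G(y) = 1 + \frac{5}{2 \left(y^{4} + \frac{3 y^{2}}{2} + 2\right)}.
Check: d/dy[1 + \frac{5}{2 \left(y^{4} + \frac{3 y^{2}}{2} + 2\right)}] = \frac{- 40 y^{3} - 30 y}{4 y^{8} + 12 y^{6} + 25 y^{4} + 24 y^{2} + 16}, which equals G'(y).

G(y) = 1 + \frac{5}{2 \left(y^{4} + \frac{3 y^{2}}{2} + 2\right)}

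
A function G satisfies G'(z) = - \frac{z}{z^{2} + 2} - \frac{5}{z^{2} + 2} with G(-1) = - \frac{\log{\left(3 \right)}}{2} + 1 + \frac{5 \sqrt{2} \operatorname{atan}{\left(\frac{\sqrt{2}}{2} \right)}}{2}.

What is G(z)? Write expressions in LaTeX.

The integrand splits into summands that can be handled one at a time.
A general antiderivative is - \frac{\log{\left(z^{2} + 2 \right)}}{2} - \frac{5 \sqrt{2} \operatorname{atan}{\left(\frac{\sqrt{2} z}{2} \right)}}{2} + C.
The condition gives C = - \frac{\log{\left(3 \right)}}{2} + 1 + \frac{5 \sqrt{2} \operatorname{atan}{\left(\frac{\sqrt{2}}{2} \right)}}{2} - (- \frac{\log{\left(3 \right)}}{2} + \frac{5 \sqrt{2} \operatorname{atan}{\left(\frac{\sqrt{2}}{2} \right)}}{2}) = 1.
So G(z) = - \frac{\log{\left(z^{2} + 2 \right)}}{2} - \frac{5 \sqrt{2} \operatorname{atan}{\left(\frac{\sqrt{2} z}{2} \right)}}{2} + 1.
Check: d/dz[- \frac{\log{\left(z^{2} + 2 \right)}}{2} - \frac{5 \sqrt{2} \operatorname{atan}{\left(\frac{\sqrt{2} z}{2} \right)}}{2} + 1] = \frac{- z - 5}{z^{2} + 2}, which equals G'(z).

G(z) = - \frac{\log{\left(z^{2} + 2 \right)}}{2} - \frac{5 \sqrt{2} \operatorname{atan}{\left(\frac{\sqrt{2} z}{2} \right)}}{2} + 1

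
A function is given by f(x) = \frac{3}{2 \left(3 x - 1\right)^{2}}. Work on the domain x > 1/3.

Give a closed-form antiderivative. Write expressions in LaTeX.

Whatever form F(x) takes, F'(x) = f(x) is non-negotiable.
Check: d/dx[- \frac{1}{2 \left(3 x - 1\right)}] = \frac{3}{18 x^{2} - 12 x + 2}, which equals f(x).

An antiderivative is F(x) = - \frac{1}{2 \left(3 x - 1\right)}.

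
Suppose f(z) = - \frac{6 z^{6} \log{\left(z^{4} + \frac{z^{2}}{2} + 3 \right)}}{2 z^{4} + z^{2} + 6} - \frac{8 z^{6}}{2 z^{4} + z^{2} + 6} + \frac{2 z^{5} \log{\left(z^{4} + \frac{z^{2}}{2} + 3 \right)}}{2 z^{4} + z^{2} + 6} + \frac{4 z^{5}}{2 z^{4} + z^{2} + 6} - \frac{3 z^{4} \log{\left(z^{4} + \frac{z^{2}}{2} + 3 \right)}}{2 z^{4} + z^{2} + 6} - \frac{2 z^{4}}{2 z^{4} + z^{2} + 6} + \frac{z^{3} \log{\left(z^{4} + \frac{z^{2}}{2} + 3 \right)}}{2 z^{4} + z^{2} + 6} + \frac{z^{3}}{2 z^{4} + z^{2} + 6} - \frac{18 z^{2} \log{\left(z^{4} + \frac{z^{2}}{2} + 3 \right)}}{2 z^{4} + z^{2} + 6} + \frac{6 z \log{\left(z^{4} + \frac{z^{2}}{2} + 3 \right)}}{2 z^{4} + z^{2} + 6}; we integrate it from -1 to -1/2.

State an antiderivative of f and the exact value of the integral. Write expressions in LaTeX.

Antiderivative: F(z) = - \frac{z^{2} \left(2 z - 1\right) \log{\left(z^{4} + \frac{z^{2}}{2} + 3 \right)}}{2}; value = - \frac{3 \log{\left(\frac{9}{2} \right)}}{2} + \frac{\log{\left(\frac{51}{16} \right)}}{4}

Recognize the product-rule pattern: f = u'v + uv' with u = - z^{3} + \frac{z^{2}}{2}, v = \log{\left(z^{4} + \frac{z^{2}}{2} + 3 \right)}, so integration by parts undoes it.
F(z) = - \frac{z^{2} \left(2 z - 1\right) \log{\left(z^{4} + \frac{z^{2}}{2} + 3 \right)}}{2} is an antiderivative of f.
Check: d/dz[- \frac{z^{2} \left(2 z - 1\right) \log{\left(z^{4} + \frac{z^{2}}{2} + 3 \right)}}{2}] = \frac{- 6 z^{6} \log{\left(z^{4} + \frac{z^{2}}{2} + 3 \right)} - 8 z^{6} + 2 z^{5} \log{\left(z^{4} + \frac{z^{2}}{2} + 3 \right)} + 4 z^{5} - 3 z^{4} \log{\left(z^{4} + \frac{z^{2}}{2} + 3 \right)} - 2 z^{4} + z^{3} \log{\left(z^{4} + \frac{z^{2}}{2} + 3 \right)} + z^{3} - 18 z^{2} \log{\left(z^{4} + \frac{z^{2}}{2} + 3 \right)} + 6 z \log{\left(z^{4} + \frac{z^{2}}{2} + 3 \right)}}{2 z^{4} + z^{2} + 6}, which equals f(z).
F(-1/2) = \frac{\log{\left(\frac{51}{16} \right)}}{4}; F(-1) = \frac{3 \log{\left(\frac{9}{2} \right)}}{2}.
Integral = F(-1/2) - F(-1) = - \frac{3 \log{\left(\frac{9}{2} \right)}}{2} + \frac{\log{\left(\frac{51}{16} \right)}}{4}.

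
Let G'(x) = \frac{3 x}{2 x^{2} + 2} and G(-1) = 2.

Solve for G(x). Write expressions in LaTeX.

The substitution u = \frac{x^{2}}{2} + \frac{1}{2} works: G'(x) is exactly (dG/du)*(du/dx) for that inner function.
A general antiderivative is \frac{3 \log{\left(\frac{x^{2}}{2} + \frac{1}{2} \right)}}{4} + C.
The condition gives C = 2 - (0) = 2.
So G(x) = \frac{3 \log{\left(x^{2} + 1 \right)}}{4} - \frac{3 \log{\left(2 \right)}}{4} + 2.
Check: d/dx[\frac{3 \log{\left(x^{2} + 1 \right)}}{4} - \frac{3 \log{\left(2 \right)}}{4} + 2] = \frac{3 x}{2 x^{2} + 2} = G'(x).

G(x) = \frac{3 \log{\left(x^{2} + 1 \right)}}{4} - \frac{3 \log{\left(2 \right)}}{4} + 2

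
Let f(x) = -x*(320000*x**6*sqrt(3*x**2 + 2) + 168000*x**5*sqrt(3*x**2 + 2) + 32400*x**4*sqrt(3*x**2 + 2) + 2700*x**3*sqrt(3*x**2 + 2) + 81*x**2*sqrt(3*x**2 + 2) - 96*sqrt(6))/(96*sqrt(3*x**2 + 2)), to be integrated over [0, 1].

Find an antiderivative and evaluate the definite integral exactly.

Antiderivative: F(x) = -1250*x**8/3 - 250*x**7 - 225*x**6/4 - 45*x**5/8 - 27*x**4/128 + 2*sqrt(x**2/2 + 1/3); value = -279841/384 - 2*sqrt(3)/3 + sqrt(30)/3

An antiderivative F(x) passes only if d/dx[F] lands on f(x) exactly.
F(x) = -1250*x**8/3 - 250*x**7 - 225*x**6/4 - 45*x**5/8 - 27*x**4/128 + 2*sqrt(x**2/2 + 1/3) is an antiderivative of f.
Check: d/dx[-1250*x**8/3 - 250*x**7 - 225*x**6/4 - 45*x**5/8 - 27*x**4/128 + 2*sqrt(x**2/2 + 1/3)] = (-320000*x**7*sqrt(3*x**2 + 2) - 168000*x**6*sqrt(3*x**2 + 2) - 32400*x**5*sqrt(3*x**2 + 2) - 2700*x**4*sqrt(3*x**2 + 2) - 81*x**3*sqrt(3*x**2 + 2) + 96*sqrt(6)*x)/(96*sqrt(3*x**2 + 2)), which equals f(x).
F(1) = -279841/384 + sqrt(30)/3; F(0) = 2*sqrt(3)/3.
Integral = F(1) - F(0) = -279841/384 - 2*sqrt(3)/3 + sqrt(30)/3.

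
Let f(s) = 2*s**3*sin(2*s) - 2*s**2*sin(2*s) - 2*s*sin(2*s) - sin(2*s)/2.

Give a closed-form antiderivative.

An antiderivative is F(s) = -(4*s**3*cos(2*s) - 6*s**2*sin(2*s) - 4*s**2*cos(2*s) + 4*s*sin(2*s) - 10*s*cos(2*s) + 5*sin(2*s) + cos(2*s))/4.

Integrate term by term and add the pieces.
Check: d/ds[-(4*s**3*cos(2*s) - 6*s**2*sin(2*s) - 4*s**2*cos(2*s) + 4*s*sin(2*s) - 10*s*cos(2*s) + 5*sin(2*s) + cos(2*s))/4] = 2*s**3*sin(2*s) - 2*s**2*sin(2*s) - 2*s*sin(2*s) - sin(2*s)/2 = f(s).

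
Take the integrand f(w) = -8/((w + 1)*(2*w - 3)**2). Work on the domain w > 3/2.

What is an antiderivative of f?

Factor the denominator ((w + 1)*(2*w - 3)**2) and decompose: f = 16/(25*(2*w - 3)) - 16/(5*(2*w - 3)**2) - 8/(25*(w + 1)); each piece integrates to a log, atan, or power term.
Check: d/dw[8*log(w - 3/2)/25 - 8*log(w + 1)/25 + 8/(10*w - 15)] = -8/(4*w**3 - 8*w**2 - 3*w + 9), which equals f(w).

An antiderivative is F(w) = 8*log(w - 3/2)/25 - 8*log(w + 1)/25 + 8/(10*w - 15).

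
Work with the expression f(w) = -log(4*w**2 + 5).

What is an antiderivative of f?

Since d/dw undoes antidifferentiation here, F'(w) = f(w) is required of F(w).
Check: d/dw[-w*log(4*w**2 + 5) + 2*w - sqrt(5)*atan(2*sqrt(5)*w/5)] = -log(4*w**2 + 5) = f(w).

An antiderivative is F(w) = -w*log(4*w**2 + 5) + 2*w - sqrt(5)*atan(2*sqrt(5)*w/5).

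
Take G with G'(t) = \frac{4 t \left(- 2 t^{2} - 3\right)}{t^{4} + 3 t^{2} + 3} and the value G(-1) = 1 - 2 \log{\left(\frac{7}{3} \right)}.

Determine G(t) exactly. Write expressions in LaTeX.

G'(t) matches the chain-rule pattern g'(h)*h' with inner function h(t) = \frac{t^{4}}{3} + t^{2} + 1; substituting u = h(t) collapses the integral.
A general antiderivative is - 2 \log{\left(\frac{t^{4}}{3} + t^{2} + 1 \right)} + C.
The condition gives C = 1 - 2 \log{\left(\frac{7}{3} \right)} - (- 2 \log{\left(\frac{7}{3} \right)}) = 1.
So G(t) = 1 - 2 \log{\left(\frac{t^{4}}{3} + t^{2} + 1 \right)}.
Check: d/dt[1 - 2 \log{\left(\frac{t^{4}}{3} + t^{2} + 1 \right)}] = \frac{- 8 t^{3} - 12 t}{t^{4} + 3 t^{2} + 3}, which equals G'(t).

G(t) = 1 - 2 \log{\left(\frac{t^{4}}{3} + t^{2} + 1 \right)}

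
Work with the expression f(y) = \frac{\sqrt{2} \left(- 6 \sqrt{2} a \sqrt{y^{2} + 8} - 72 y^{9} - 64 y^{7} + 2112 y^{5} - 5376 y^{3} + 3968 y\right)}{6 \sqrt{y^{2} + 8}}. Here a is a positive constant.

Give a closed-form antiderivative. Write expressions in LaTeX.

Whatever form F(y) takes, F'(y) = f(y) is non-negotiable.
Check: d/dy[- 2 a y - \frac{8 \sqrt{\frac{y^{2}}{2} + 4} \left(y^{2} - 2\right)^{4}}{3}] = \frac{\sqrt{2} \left(- 6 \sqrt{2} a \sqrt{y^{2} + 8} - 72 y^{9} - 64 y^{7} + 2112 y^{5} - 5376 y^{3} + 3968 y\right)}{6 \sqrt{y^{2} + 8}} = f(y).

An antiderivative is F(y) = - 2 a y - \frac{8 \sqrt{\frac{y^{2}}{2} + 4} \left(y^{2} - 2\right)^{4}}{3}.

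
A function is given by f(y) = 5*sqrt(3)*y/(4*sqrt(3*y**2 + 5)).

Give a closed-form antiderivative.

An antiderivative is F(y) = 5*sqrt(3)*sqrt(3*y**2 + 5)/12.

The substitution u = y**2 + 5/3 works: f is exactly (dF/du)*(du/dy) for that inner function.
Check: d/dy[5*sqrt(3)*sqrt(3*y**2 + 5)/12] = 5*sqrt(3)*y/(4*sqrt(3*y**2 + 5)) = f(y).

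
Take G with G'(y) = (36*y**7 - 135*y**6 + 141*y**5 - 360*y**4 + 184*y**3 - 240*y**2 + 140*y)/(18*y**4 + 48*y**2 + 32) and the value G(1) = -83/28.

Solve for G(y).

G(y) = y**4/2 - 5*y**3/2 + 5*y**2/4 - 3/2 - 5/(3*y**2 + 4)

Check a candidate G(y) by differentiating: d/dy[G] must match the given G'(y).
A general antiderivative is y**4/2 - 5*y**3/2 + 5*y**2/4 - 3/2 - 5/(2*(3*y**2/2 + 2)) + C.
The condition gives C = -83/28 - (-83/28) = 0.
So G(y) = y**4/2 - 5*y**3/2 + 5*y**2/4 - 3/2 - 5/(3*y**2 + 4).
Check: d/dy[y**4/2 - 5*y**3/2 + 5*y**2/4 - 3/2 - 5/(3*y**2 + 4)] = (36*y**7 - 135*y**6 + 141*y**5 - 360*y**4 + 184*y**3 - 240*y**2 + 140*y)/(18*y**4 + 48*y**2 + 32) = G'(y).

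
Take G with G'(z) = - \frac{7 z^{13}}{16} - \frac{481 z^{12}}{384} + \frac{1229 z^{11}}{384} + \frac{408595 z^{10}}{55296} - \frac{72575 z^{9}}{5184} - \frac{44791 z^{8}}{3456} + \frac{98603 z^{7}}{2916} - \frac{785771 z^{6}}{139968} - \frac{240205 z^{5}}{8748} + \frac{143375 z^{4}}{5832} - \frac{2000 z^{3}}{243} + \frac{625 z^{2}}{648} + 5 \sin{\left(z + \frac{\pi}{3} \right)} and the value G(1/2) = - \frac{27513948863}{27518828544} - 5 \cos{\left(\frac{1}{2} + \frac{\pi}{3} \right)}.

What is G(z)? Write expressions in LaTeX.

The integrand splits into summands that can be handled one at a time.
A general antiderivative is \frac{8 \left(- \frac{z^{2}}{3} + \frac{z}{4}\right)^{3} \left(\frac{3 z^{2}}{4} + z - \frac{5}{3}\right)^{4}}{3} - 5 \cos{\left(z + \frac{\pi}{3} \right)} + C.
The condition gives C = - \frac{27513948863}{27518828544} - 5 \cos{\left(\frac{1}{2} + \frac{\pi}{3} \right)} - (\frac{4879681}{27518828544} - 5 \cos{\left(\frac{1}{2} + \frac{\pi}{3} \right)}) = -1.
So G(z) = \frac{z^{3} \left(3 - 4 z\right)^{3} \left(9 z^{2} + 12 z - 20\right)^{4} - 67184640 \cos{\left(z + \frac{\pi}{3} \right)} - 13436928}{13436928}.
Check: d/dz[\frac{z^{3} \left(3 - 4 z\right)^{3} \left(9 z^{2} + 12 z - 20\right)^{4} - 67184640 \cos{\left(z + \frac{\pi}{3} \right)} - 13436928}{13436928}] = - \frac{7 z^{13}}{16} - \frac{481 z^{12}}{384} + \frac{1229 z^{11}}{384} + \frac{408595 z^{10}}{55296} - \frac{72575 z^{9}}{5184} - \frac{44791 z^{8}}{3456} + \frac{98603 z^{7}}{2916} - \frac{785771 z^{6}}{139968} - \frac{240205 z^{5}}{8748} + \frac{143375 z^{4}}{5832} - \frac{2000 z^{3}}{243} + \frac{625 z^{2}}{648} + 5 \sin{\left(z + \frac{\pi}{3} \right)} = G'(z).

G(z) = \frac{z^{3} \left(3 - 4 z\right)^{3} \left(9 z^{2} + 12 z - 20\right)^{4} - 67184640 \cos{\left(z + \frac{\pi}{3} \right)} - 13436928}{13436928}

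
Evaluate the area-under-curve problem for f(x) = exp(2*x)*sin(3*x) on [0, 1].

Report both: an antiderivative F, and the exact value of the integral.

Antiderivative: F(x) = (2*sin(3*x) - 3*cos(3*x))*exp(2*x)/13; value = 2*exp(2)*sin(3)/13 + 3/13 - 3*exp(2)*cos(3)/13

Whatever form F(x) takes, F'(x) = f(x) is non-negotiable.
F(x) = (2*sin(3*x) - 3*cos(3*x))*exp(2*x)/13 is an antiderivative of f.
Check: d/dx[(2*sin(3*x) - 3*cos(3*x))*exp(2*x)/13] = exp(2*x)*sin(3*x) = f(x).
F(1) = 2*exp(2)*sin(3)/13 - 3*exp(2)*cos(3)/13; F(0) = -3/13.
Integral = F(1) - F(0) = 2*exp(2)*sin(3)/13 + 3/13 - 3*exp(2)*cos(3)/13.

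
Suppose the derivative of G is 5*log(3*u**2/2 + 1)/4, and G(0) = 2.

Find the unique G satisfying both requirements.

The proposed G(u) is checked by its d/du: the result must match the given G'(u).
A general antiderivative is 5*u*log(3*u**2/2 + 1)/4 - 5*u/2 + 5*sqrt(6)*atan(sqrt(6)*u/2)/6 + C.
The condition gives C = 2 - (0) = 2.
So G(u) = 5*u*log(3*u**2/2 + 1)/4 - 5*u/2 + 5*sqrt(6)*atan(sqrt(6)*u/2)/6 + 2.
Check: d/du[5*u*log(3*u**2/2 + 1)/4 - 5*u/2 + 5*sqrt(6)*atan(sqrt(6)*u/2)/6 + 2] = 5*log(3*u**2/2 + 1)/4 = G'(u).

G(u) = 5*u*log(3*u**2/2 + 1)/4 - 5*u/2 + 5*sqrt(6)*atan(sqrt(6)*u/2)/6 + 2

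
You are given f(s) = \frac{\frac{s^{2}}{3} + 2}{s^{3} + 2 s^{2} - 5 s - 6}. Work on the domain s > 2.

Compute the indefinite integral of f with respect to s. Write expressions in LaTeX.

The denominator factors as 3 \left(s - 2\right) \left(s + 1\right) \left(s + 3\right); partial fractions split f into directly integrable pieces: \frac{1}{2 \left(s + 3\right)} - \frac{7}{18 \left(s + 1\right)} + \frac{2}{9 \left(s - 2\right)}.
Check: d/ds[\frac{2 \log{\left(s - 2 \right)}}{9} - \frac{7 \log{\left(s + 1 \right)}}{18} + \frac{\log{\left(s + 3 \right)}}{2}] = \frac{s^{2} + 6}{3 s^{3} + 6 s^{2} - 15 s - 18}, which equals f(s).

F(s) = \frac{2 \log{\left(s - 2 \right)}}{9} - \frac{7 \log{\left(s + 1 \right)}}{18} + \frac{\log{\left(s + 3 \right)}}{2} + C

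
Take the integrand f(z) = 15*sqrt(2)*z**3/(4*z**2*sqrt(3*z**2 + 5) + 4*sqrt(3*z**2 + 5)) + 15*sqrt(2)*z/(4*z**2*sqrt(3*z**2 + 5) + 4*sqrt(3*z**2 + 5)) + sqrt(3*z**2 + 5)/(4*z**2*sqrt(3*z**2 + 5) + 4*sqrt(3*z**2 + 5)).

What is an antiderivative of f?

Integrate term by term and add the pieces.
Check: d/dz[(5*sqrt(2)*sqrt(3*z**2 + 5) + atan(z))/4] = (15*sqrt(2)*z**3 + 15*sqrt(2)*z + sqrt(3*z**2 + 5))/(4*z**2*sqrt(3*z**2 + 5) + 4*sqrt(3*z**2 + 5)), which equals f(z).

An antiderivative is F(z) = (5*sqrt(2)*sqrt(3*z**2 + 5) + atan(z))/4.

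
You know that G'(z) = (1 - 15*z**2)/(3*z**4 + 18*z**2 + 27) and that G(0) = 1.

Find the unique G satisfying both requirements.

G(z) = -(22*sqrt(3)*z**2*atan(sqrt(3)*z/3) - 27*z**2 - 69*z + 66*sqrt(3)*atan(sqrt(3)*z/3) - 81)/(27*(z**2 + 3))

Since d/dz undoes antidifferentiation here, G(z) must give back the stated G'(z).
A general antiderivative is 23*z/(9*z**2 + 27) - 22*sqrt(3)*atan(sqrt(3)*z/3)/27 + C.
The condition gives C = 1 - (0) = 1.
So G(z) = -(22*sqrt(3)*z**2*atan(sqrt(3)*z/3) - 27*z**2 - 69*z + 66*sqrt(3)*atan(sqrt(3)*z/3) - 81)/(27*(z**2 + 3)).
Check: d/dz[-(22*sqrt(3)*z**2*atan(sqrt(3)*z/3) - 27*z**2 - 69*z + 66*sqrt(3)*atan(sqrt(3)*z/3) - 81)/(27*(z**2 + 3))] = (1 - 15*z**2)/(3*z**4 + 18*z**2 + 27) = G'(z).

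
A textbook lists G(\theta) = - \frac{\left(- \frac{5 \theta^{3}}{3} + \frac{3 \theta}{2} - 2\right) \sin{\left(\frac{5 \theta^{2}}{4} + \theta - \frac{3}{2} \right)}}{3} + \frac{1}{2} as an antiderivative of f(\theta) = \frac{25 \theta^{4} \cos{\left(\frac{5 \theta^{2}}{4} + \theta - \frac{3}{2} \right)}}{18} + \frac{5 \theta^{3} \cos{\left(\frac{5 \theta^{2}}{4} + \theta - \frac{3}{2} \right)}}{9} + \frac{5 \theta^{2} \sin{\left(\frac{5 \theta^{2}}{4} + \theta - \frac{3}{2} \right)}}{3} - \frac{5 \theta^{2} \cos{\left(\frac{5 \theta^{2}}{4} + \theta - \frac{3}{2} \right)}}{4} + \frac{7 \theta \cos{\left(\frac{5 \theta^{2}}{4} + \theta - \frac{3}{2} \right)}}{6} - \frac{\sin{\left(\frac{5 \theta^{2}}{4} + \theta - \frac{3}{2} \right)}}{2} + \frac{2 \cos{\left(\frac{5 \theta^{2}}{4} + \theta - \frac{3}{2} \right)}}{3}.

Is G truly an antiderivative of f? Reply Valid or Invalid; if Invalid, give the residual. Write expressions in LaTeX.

d/d\theta[G] = \frac{25 \theta^{4} \cos{\left(\frac{5 \theta^{2}}{4} + \theta - \frac{3}{2} \right)}}{18} + \frac{5 \theta^{3} \cos{\left(\frac{5 \theta^{2}}{4} + \theta - \frac{3}{2} \right)}}{9} + \frac{5 \theta^{2} \sin{\left(\frac{5 \theta^{2}}{4} + \theta - \frac{3}{2} \right)}}{3} - \frac{5 \theta^{2} \cos{\left(\frac{5 \theta^{2}}{4} + \theta - \frac{3}{2} \right)}}{4} + \frac{7 \theta \cos{\left(\frac{5 \theta^{2}}{4} + \theta - \frac{3}{2} \right)}}{6} - \frac{\sin{\left(\frac{5 \theta^{2}}{4} + \theta - \frac{3}{2} \right)}}{2} + \frac{2 \cos{\left(\frac{5 \theta^{2}}{4} + \theta - \frac{3}{2} \right)}}{3}
This equals f(\theta) exactly, so the claim holds.

Valid - the claim checks out under differentiation.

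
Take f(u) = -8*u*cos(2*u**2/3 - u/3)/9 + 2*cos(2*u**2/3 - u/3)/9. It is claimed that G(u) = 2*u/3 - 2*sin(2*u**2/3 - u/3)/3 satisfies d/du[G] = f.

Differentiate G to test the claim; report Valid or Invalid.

d/du[G] = -8*u*cos(2*u**2/3 - u/3)/9 + 2*cos(2*u**2/3 - u/3)/9 + 2/3
d/du[G] - f(u) = 2/3 != 0.

Invalid: d/du[G] - f = 2/3, which is not 0.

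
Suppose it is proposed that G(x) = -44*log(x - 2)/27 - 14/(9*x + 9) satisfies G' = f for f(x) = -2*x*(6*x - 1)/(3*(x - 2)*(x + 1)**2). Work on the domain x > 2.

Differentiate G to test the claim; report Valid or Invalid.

Invalid: d/dx[G] - f = 64/(27*x + 27), which is not 0.

d/dx[G] = (-44*x**2 - 46*x - 128)/(27*x**3 - 81*x - 54)
d/dx[G] - f(x) = 64/(27*x + 27) != 0.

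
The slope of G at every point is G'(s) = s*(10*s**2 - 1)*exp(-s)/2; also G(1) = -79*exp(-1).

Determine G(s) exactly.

G(s) = (-10*s**3 - 30*s**2 - 59*s - 59)*exp(-s)/2

G'(s) has the shape u'v + uv' for u = -5*s**3 - 15*s**2 - 59*s/2 - 59/2 and v = exp(-s) — it is the derivative of the product u*v.
A general antiderivative is (-10*s**3 - 30*s**2 - 59*s - 59)*exp(-s)/2 + C.
The condition gives C = -79*exp(-1) - (-79*exp(-1)) = 0.
So G(s) = (-10*s**3 - 30*s**2 - 59*s - 59)*exp(-s)/2.
Check: d/ds[(-10*s**3 - 30*s**2 - 59*s - 59)*exp(-s)/2] = (10*s**3 - s)*exp(-s)/2, which equals G'(s).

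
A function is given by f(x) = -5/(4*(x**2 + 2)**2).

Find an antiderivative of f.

Recover f(x) by differentiating a candidate F(x); any mismatch rules it out.
Check: d/dx[-5*(sqrt(2)*x**2*atan(sqrt(2)*x/2) + 2*x + 2*sqrt(2)*atan(sqrt(2)*x/2))/(32*(x**2 + 2))] = -5/(4*x**4 + 16*x**2 + 16), which equals f(x).

An antiderivative is F(x) = -5*(sqrt(2)*x**2*atan(sqrt(2)*x/2) + 2*x + 2*sqrt(2)*atan(sqrt(2)*x/2))/(32*(x**2 + 2)).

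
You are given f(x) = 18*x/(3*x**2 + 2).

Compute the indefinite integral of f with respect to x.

F(x) = 3*log(3*x**2 + 2) + C

The substitution u = 3*x**2 + 2 works: f is exactly (dF/du)*(du/dx) for that inner function.
Check: d/dx[3*log(3*x**2 + 2)] = 18*x/(3*x**2 + 2) = f(x).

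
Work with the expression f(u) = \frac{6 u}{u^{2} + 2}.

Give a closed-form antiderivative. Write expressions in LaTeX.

An antiderivative is F(u) = 3 \log{\left(u^{2} + 2 \right)}.

The substitution w = u^{2} + 2 works: f is exactly (dF/dw)*(dw/du) for that inner function.
Check: d/du[3 \log{\left(u^{2} + 2 \right)}] = \frac{6 u}{u^{2} + 2} = f(u).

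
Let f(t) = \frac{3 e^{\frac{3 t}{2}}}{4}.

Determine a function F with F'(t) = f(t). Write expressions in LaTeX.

Whatever form F(t) takes, F'(t) = f(t) is non-negotiable.
Check: d/dt[\frac{e^{\frac{3 t}{2}}}{2}] = \frac{3 e^{\frac{3 t}{2}}}{4} = f(t).

An antiderivative is F(t) = \frac{e^{\frac{3 t}{2}}}{2}.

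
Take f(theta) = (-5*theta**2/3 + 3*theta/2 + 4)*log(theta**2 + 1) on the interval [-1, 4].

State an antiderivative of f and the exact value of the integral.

For F(theta) to be correct the identity F'(theta) - f(theta) = 0 must hold.
F(theta) = -5*theta**3*log(theta**2 + 1)/9 + 10*theta**3/27 + 3*theta**2*log(theta**2 + 1)/4 - 3*theta**2/4 + 4*theta*log(theta**2 + 1) - 82*theta/9 + 3*log(theta**2 + 1)/4 + 82*atan(theta)/9 is an antiderivative of f.
Check: d/dtheta[-5*theta**3*log(theta**2 + 1)/9 + 10*theta**3/27 + 3*theta**2*log(theta**2 + 1)/4 - 3*theta**2/4 + 4*theta*log(theta**2 + 1) - 82*theta/9 + 3*log(theta**2 + 1)/4 + 82*atan(theta)/9] = -5*theta**2*log(theta**2 + 1)/3 + 3*theta*log(theta**2 + 1)/2 + 4*log(theta**2 + 1), which equals f(theta).
F(4) = -668/27 - 245*log(17)/36 + 82*atan(4)/9; F(-1) = -41*pi/18 - 35*log(2)/18 + 863/108.
Integral = F(4) - F(-1) = -3535/108 - 245*log(17)/36 + 35*log(2)/18 + 41*pi/18 + 82*atan(4)/9.

Antiderivative: F(theta) = -5*theta**3*log(theta**2 + 1)/9 + 10*theta**3/27 + 3*theta**2*log(theta**2 + 1)/4 - 3*theta**2/4 + 4*theta*log(theta**2 + 1) - 82*theta/9 + 3*log(theta**2 + 1)/4 + 82*atan(theta)/9; value = -3535/108 - 245*log(17)/36 + 35*log(2)/18 + 41*pi/18 + 82*atan(4)/9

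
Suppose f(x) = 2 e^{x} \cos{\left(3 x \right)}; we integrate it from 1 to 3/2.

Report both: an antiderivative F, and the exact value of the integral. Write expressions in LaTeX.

Antiderivative: F(x) = \frac{3 e^{x} \sin{\left(3 x \right)}}{5} + \frac{e^{x} \cos{\left(3 x \right)}}{5}; value = \frac{3 e^{\frac{3}{2}} \sin{\left(\frac{9}{2} \right)}}{5} - \frac{3 e \sin{\left(3 \right)}}{5} + \frac{e^{\frac{3}{2}} \cos{\left(\frac{9}{2} \right)}}{5} - \frac{e \cos{\left(3 \right)}}{5}

Recover f(x) by differentiating a candidate F(x); any mismatch rules it out.
F(x) = \frac{3 e^{x} \sin{\left(3 x \right)}}{5} + \frac{e^{x} \cos{\left(3 x \right)}}{5} is an antiderivative of f.
Check: d/dx[\frac{3 e^{x} \sin{\left(3 x \right)}}{5} + \frac{e^{x} \cos{\left(3 x \right)}}{5}] = 2 e^{x} \cos{\left(3 x \right)} = f(x).
F(3/2) = \frac{3 e^{\frac{3}{2}} \sin{\left(\frac{9}{2} \right)}}{5} + \frac{e^{\frac{3}{2}} \cos{\left(\frac{9}{2} \right)}}{5}; F(1) = \frac{e \cos{\left(3 \right)}}{5} + \frac{3 e \sin{\left(3 \right)}}{5}.
Integral = F(3/2) - F(1) = \frac{3 e^{\frac{3}{2}} \sin{\left(\frac{9}{2} \right)}}{5} - \frac{3 e \sin{\left(3 \right)}}{5} + \frac{e^{\frac{3}{2}} \cos{\left(\frac{9}{2} \right)}}{5} - \frac{e \cos{\left(3 \right)}}{5}.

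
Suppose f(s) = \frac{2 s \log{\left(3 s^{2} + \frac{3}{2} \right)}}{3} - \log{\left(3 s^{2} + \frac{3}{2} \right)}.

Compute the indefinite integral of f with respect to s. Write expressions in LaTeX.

F(s) = \frac{- 2 s^{2} + 2 s \left(s - 3\right) \log{\left(3 s^{2} + \frac{3}{2} \right)} + 12 s + \log{\left(s^{2} + \frac{1}{2} \right)} - 6 \sqrt{2} \operatorname{atan}{\left(\sqrt{2} s \right)}}{6} + C

The integrand splits into summands that can be handled one at a time.
Check: d/ds[\frac{- 2 s^{2} + 2 s \left(s - 3\right) \log{\left(3 s^{2} + \frac{3}{2} \right)} + 12 s + \log{\left(s^{2} + \frac{1}{2} \right)} - 6 \sqrt{2} \operatorname{atan}{\left(\sqrt{2} s \right)}}{6}] = \frac{2 s \log{\left(s^{2} + \frac{1}{2} \right)}}{3} + \frac{2 s \log{\left(3 \right)}}{3} - \log{\left(s^{2} + \frac{1}{2} \right)} - \log{\left(3 \right)}, which equals f(s).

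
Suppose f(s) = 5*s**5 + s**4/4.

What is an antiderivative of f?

The integrand splits into summands that can be handled one at a time.
Check: d/ds[5*s**6/6 + s**5/20] = 5*s**5 + s**4/4 = f(s).

An antiderivative is F(s) = 5*s**6/6 + s**5/20.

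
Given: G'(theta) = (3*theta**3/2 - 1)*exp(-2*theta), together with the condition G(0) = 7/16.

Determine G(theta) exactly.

G(theta) = (-12*theta**3 - 18*theta**2 - 18*theta + 8*exp(2*theta) - 1)*exp(-2*theta)/16

Recognize the product-rule pattern: G'(theta) = u'v + uv' with u = -3*theta**3/4 - 9*theta**2/8 - 9*theta/8 - 1/16, v = exp(-2*theta), so integration by parts undoes it.
A general antiderivative is (-12*theta**3 - 18*theta**2 - 18*theta - 1)*exp(-2*theta)/16 + C.
The condition gives C = 7/16 - (-1/16) = 1/2.
So G(theta) = (-12*theta**3 - 18*theta**2 - 18*theta + 8*exp(2*theta) - 1)*exp(-2*theta)/16.
Check: d/dtheta[(-12*theta**3 - 18*theta**2 - 18*theta + 8*exp(2*theta) - 1)*exp(-2*theta)/16] = (3*theta**3 - 2)*exp(-2*theta)/2, which equals G'(theta).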